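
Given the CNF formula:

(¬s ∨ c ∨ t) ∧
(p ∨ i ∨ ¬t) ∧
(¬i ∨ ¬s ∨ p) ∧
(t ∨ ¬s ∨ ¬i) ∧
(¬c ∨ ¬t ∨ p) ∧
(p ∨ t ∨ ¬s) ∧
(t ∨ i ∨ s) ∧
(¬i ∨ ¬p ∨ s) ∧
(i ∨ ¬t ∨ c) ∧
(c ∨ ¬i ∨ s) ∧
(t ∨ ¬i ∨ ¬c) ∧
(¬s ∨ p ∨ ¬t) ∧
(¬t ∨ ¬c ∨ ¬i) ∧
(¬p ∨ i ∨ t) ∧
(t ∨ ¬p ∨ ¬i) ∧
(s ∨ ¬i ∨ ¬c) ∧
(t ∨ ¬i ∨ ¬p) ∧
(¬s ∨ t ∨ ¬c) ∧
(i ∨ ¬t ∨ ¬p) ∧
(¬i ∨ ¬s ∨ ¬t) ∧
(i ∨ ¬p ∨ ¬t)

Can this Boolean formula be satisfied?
No

No, the formula is not satisfiable.

No assignment of truth values to the variables can make all 21 clauses true simultaneously.

The formula is UNSAT (unsatisfiable).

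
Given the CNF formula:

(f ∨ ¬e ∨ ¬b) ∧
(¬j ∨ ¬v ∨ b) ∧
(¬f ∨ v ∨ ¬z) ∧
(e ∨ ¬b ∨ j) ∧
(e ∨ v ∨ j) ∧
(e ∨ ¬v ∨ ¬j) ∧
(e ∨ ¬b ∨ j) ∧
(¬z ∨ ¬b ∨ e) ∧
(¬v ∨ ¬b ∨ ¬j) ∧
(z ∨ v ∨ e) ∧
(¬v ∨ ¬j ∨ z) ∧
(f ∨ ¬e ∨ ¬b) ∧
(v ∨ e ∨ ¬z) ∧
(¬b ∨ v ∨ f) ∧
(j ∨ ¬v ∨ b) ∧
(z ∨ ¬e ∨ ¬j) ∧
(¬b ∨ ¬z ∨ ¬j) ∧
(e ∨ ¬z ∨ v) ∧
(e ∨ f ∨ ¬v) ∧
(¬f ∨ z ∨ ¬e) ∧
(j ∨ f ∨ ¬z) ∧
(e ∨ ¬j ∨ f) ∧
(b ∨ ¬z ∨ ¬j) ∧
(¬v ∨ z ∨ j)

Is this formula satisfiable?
Yes

Yes, the formula is satisfiable.

One satisfying assignment is: j=False, v=False, b=False, f=False, e=True, z=False

Verification: With this assignment, all 24 clauses evaluate to true.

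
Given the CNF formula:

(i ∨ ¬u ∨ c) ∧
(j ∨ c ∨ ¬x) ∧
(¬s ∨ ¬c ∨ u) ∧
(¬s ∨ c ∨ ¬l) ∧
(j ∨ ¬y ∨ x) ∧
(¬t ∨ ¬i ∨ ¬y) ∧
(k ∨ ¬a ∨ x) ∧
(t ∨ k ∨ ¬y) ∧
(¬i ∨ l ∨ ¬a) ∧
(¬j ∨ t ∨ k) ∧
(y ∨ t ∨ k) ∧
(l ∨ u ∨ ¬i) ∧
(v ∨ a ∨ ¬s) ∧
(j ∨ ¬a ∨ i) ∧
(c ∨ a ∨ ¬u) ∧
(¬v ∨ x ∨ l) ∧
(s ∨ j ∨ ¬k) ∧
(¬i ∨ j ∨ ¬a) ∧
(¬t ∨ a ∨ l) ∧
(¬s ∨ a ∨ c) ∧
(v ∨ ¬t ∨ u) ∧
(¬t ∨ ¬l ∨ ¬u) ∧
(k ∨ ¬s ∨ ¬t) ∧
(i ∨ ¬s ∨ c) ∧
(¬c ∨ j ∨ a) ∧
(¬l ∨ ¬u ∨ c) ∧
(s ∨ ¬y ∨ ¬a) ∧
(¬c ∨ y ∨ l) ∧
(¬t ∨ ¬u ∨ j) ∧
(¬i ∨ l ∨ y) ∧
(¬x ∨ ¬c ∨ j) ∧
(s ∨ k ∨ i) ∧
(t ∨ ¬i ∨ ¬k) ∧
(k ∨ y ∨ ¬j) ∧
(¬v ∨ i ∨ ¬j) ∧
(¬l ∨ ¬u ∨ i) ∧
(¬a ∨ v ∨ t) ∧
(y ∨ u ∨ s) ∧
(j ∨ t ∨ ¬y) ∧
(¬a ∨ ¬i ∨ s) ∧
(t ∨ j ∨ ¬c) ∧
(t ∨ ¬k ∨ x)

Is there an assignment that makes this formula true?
Yes

Yes, the formula is satisfiable.

One satisfying assignment is: c=False, t=False, k=True, j=True, l=True, i=False, x=True, s=False, u=False, y=True, v=False, a=False

Verification: With this assignment, all 42 clauses evaluate to true.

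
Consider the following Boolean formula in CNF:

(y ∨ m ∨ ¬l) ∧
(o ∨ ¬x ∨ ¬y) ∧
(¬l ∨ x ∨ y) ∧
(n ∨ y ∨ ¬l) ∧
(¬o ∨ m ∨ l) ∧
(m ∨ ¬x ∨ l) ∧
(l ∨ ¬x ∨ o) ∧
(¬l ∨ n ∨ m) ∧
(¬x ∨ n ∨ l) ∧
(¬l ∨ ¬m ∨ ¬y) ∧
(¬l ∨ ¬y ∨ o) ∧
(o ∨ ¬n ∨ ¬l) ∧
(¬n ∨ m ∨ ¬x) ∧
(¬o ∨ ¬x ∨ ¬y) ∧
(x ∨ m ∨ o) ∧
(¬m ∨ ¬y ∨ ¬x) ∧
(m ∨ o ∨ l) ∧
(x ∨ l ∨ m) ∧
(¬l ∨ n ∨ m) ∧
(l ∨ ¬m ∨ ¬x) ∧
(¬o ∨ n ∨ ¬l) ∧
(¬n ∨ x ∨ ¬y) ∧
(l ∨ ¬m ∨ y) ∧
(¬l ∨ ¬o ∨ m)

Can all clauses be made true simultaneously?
Yes

Yes, the formula is satisfiable.

One satisfying assignment is: n=False, m=True, y=True, o=False, x=False, l=False

Verification: With this assignment, all 24 clauses evaluate to true.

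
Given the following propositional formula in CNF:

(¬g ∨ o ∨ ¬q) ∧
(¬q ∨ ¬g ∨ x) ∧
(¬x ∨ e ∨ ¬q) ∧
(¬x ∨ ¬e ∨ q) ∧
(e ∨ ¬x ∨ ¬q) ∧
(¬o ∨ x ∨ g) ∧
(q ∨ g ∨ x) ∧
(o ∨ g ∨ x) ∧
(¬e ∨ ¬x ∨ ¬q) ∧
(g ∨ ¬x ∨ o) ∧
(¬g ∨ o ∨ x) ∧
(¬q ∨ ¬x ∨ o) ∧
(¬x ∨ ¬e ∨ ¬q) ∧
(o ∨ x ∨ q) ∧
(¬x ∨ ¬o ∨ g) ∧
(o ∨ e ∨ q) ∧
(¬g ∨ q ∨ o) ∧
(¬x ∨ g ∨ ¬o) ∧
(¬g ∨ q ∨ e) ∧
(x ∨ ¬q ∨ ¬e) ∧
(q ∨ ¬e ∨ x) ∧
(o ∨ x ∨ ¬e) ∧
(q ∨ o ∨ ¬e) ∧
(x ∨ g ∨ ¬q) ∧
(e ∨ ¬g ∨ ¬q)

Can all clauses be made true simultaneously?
No

No, the formula is not satisfiable.

No assignment of truth values to the variables can make all 25 clauses true simultaneously.

The formula is UNSAT (unsatisfiable).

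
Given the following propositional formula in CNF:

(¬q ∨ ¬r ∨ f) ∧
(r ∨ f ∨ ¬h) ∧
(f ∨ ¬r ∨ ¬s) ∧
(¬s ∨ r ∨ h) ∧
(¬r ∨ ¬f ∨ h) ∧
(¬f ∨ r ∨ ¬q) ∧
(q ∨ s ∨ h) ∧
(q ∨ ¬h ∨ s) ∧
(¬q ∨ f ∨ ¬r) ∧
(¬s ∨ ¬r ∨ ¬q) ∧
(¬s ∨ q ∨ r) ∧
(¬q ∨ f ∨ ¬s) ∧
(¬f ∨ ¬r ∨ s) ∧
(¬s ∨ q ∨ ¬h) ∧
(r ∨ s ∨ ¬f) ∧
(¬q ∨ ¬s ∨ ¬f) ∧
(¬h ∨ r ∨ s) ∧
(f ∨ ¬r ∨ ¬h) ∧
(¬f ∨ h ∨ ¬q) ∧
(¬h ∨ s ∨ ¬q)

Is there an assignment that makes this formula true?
Yes

Yes, the formula is satisfiable.

One satisfying assignment is: f=False, q=True, h=False, s=False, r=False

Verification: With this assignment, all 20 clauses evaluate to true.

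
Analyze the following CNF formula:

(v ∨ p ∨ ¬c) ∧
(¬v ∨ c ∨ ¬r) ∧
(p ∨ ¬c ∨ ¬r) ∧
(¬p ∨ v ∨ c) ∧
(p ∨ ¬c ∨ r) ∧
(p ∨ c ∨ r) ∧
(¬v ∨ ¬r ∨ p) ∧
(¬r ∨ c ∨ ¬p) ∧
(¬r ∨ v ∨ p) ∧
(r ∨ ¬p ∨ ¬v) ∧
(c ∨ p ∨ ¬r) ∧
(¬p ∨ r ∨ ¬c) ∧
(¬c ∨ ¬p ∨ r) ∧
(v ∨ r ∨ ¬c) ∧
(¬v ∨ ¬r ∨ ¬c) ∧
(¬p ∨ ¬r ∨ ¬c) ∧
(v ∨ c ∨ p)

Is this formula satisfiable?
No

No, the formula is not satisfiable.

No assignment of truth values to the variables can make all 17 clauses true simultaneously.

The formula is UNSAT (unsatisfiable).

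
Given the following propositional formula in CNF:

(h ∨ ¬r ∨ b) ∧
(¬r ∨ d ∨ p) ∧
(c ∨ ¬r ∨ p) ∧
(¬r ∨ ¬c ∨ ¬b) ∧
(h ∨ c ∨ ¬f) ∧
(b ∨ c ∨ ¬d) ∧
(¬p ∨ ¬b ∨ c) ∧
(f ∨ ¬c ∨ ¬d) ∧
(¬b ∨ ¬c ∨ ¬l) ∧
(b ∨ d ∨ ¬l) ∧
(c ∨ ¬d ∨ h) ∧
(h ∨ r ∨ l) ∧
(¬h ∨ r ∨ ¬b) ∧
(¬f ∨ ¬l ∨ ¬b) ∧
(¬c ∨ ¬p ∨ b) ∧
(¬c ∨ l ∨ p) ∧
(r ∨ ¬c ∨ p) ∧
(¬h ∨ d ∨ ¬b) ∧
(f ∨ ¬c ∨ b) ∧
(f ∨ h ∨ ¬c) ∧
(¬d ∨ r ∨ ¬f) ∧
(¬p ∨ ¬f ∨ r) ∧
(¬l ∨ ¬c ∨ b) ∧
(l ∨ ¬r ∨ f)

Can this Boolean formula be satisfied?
Yes

Yes, the formula is satisfiable.

One satisfying assignment is: l=False, f=False, d=False, c=False, p=False, b=False, h=True, r=False

Verification: With this assignment, all 24 clauses evaluate to true.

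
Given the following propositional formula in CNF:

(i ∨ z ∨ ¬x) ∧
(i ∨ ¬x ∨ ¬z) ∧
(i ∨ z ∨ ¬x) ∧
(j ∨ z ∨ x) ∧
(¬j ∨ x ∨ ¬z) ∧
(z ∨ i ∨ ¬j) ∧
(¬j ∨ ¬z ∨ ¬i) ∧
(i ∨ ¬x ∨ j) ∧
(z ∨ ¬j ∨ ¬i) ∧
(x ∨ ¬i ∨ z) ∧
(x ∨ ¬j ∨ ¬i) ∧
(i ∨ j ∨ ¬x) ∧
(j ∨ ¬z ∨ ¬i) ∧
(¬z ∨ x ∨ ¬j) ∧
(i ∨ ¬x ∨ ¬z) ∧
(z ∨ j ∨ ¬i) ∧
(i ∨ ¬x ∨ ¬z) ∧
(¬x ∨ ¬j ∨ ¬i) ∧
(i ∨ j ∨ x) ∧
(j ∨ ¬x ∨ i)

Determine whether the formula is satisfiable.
No

No, the formula is not satisfiable.

No assignment of truth values to the variables can make all 20 clauses true simultaneously.

The formula is UNSAT (unsatisfiable).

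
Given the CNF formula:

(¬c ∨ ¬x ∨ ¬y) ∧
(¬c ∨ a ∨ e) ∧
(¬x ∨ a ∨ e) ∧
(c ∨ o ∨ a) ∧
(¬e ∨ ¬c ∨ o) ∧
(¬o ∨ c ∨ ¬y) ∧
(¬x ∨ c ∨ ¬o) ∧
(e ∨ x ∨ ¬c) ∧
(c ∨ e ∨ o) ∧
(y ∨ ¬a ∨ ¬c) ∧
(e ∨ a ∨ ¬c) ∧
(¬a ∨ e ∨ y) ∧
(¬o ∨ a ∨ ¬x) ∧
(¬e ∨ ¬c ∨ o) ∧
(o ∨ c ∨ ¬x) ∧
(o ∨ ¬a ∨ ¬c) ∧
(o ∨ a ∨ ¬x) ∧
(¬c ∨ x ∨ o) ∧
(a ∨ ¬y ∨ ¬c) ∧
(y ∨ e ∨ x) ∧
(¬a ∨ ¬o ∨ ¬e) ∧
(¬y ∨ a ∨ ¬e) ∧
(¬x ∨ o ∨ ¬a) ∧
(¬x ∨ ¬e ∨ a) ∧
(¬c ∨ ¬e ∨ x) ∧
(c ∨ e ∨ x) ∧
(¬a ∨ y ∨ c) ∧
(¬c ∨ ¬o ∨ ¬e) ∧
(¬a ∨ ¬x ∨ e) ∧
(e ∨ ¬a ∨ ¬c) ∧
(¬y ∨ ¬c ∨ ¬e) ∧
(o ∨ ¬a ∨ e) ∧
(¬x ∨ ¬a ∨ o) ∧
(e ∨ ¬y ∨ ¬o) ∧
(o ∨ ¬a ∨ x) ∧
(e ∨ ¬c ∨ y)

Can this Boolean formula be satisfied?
Yes

Yes, the formula is satisfiable.

One satisfying assignment is: o=True, a=False, x=False, y=False, c=False, e=True

Verification: With this assignment, all 36 clauses evaluate to true.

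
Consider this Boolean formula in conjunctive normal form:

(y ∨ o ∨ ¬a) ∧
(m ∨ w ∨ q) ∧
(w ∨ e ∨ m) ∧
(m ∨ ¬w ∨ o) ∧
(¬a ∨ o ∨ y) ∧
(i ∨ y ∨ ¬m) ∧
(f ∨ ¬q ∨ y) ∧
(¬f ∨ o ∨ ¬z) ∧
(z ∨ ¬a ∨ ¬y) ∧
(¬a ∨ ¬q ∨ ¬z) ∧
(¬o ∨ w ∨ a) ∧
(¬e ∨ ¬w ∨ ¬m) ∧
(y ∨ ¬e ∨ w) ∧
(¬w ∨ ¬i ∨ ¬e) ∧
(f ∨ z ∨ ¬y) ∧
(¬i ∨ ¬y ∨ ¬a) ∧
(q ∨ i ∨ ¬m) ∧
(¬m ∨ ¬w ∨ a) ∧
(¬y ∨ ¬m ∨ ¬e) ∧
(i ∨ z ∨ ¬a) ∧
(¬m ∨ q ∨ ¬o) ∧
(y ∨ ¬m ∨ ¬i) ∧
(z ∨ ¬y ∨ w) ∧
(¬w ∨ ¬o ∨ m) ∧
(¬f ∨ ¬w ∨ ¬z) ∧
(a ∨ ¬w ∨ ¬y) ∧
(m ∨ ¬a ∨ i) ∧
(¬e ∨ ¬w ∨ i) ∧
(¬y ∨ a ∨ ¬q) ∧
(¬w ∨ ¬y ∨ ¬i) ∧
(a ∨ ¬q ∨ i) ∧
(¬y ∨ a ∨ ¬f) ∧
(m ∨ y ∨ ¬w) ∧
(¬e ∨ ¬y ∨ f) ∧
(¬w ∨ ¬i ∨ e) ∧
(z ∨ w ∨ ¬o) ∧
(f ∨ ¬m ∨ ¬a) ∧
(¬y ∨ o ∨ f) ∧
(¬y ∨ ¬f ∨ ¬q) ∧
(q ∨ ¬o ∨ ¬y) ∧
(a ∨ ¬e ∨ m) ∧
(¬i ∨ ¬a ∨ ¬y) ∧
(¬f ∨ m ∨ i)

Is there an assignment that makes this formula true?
No

No, the formula is not satisfiable.

No assignment of truth values to the variables can make all 43 clauses true simultaneously.

The formula is UNSAT (unsatisfiable).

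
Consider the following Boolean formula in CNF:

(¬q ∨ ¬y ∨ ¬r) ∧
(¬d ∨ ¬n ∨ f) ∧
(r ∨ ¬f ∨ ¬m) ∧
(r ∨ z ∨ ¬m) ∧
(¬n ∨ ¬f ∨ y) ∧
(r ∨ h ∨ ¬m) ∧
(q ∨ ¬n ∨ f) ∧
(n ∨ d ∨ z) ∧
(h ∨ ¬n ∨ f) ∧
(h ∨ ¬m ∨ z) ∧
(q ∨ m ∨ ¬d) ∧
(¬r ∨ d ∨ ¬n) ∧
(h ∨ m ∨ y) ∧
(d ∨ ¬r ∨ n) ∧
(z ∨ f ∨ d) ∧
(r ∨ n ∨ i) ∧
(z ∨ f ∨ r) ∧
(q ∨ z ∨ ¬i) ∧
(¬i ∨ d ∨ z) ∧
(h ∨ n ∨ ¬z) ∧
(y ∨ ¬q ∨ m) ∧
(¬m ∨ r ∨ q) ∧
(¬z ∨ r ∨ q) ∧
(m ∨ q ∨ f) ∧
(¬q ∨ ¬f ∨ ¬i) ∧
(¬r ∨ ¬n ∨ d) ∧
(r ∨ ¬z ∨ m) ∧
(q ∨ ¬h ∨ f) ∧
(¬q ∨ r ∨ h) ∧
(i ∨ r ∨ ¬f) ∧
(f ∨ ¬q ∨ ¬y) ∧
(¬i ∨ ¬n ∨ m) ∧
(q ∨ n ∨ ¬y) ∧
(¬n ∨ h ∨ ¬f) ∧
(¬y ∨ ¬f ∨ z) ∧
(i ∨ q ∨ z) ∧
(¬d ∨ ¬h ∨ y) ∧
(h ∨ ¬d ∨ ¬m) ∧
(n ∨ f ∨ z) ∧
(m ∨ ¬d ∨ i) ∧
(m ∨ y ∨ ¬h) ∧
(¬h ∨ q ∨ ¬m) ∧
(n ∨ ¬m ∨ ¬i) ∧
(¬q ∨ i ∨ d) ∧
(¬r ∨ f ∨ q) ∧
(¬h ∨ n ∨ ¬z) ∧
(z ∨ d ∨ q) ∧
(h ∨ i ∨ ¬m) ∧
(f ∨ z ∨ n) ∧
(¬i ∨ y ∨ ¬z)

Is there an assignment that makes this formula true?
No

No, the formula is not satisfiable.

No assignment of truth values to the variables can make all 50 clauses true simultaneously.

The formula is UNSAT (unsatisfiable).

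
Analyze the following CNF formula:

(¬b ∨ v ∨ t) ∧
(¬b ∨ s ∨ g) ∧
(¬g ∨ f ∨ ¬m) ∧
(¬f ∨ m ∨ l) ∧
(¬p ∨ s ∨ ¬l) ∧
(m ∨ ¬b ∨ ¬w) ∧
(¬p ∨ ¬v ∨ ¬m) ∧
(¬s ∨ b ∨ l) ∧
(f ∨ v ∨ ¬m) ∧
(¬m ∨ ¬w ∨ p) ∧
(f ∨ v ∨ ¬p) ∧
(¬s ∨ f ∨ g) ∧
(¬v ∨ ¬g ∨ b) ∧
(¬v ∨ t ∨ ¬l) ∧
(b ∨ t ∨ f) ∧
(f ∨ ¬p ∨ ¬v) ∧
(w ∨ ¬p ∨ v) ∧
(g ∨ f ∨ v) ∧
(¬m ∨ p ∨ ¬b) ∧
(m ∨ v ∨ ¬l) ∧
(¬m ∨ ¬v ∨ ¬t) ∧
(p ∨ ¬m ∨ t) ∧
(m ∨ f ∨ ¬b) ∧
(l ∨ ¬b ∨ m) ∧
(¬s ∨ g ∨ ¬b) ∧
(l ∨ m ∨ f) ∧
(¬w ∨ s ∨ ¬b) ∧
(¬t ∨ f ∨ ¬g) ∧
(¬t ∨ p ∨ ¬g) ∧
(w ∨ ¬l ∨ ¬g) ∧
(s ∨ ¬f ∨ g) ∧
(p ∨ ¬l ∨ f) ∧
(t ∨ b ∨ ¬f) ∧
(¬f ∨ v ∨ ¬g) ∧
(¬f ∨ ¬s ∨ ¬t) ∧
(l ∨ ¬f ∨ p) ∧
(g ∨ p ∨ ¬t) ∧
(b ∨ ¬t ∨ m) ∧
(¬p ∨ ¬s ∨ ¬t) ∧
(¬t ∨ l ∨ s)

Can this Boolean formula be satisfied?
No

No, the formula is not satisfiable.

No assignment of truth values to the variables can make all 40 clauses true simultaneously.

The formula is UNSAT (unsatisfiable).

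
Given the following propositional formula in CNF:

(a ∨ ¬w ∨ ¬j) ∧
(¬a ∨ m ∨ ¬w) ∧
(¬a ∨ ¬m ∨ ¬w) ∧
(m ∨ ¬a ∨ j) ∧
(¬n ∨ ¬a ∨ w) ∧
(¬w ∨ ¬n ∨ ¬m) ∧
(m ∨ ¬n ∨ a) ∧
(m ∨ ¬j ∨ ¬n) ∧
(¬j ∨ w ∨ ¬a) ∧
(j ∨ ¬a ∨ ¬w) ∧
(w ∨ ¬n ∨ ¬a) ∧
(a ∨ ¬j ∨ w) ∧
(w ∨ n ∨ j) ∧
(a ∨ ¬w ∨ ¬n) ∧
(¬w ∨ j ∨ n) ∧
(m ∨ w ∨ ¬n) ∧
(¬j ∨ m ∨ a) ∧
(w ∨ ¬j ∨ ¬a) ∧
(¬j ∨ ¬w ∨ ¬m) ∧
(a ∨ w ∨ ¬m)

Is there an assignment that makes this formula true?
No

No, the formula is not satisfiable.

No assignment of truth values to the variables can make all 20 clauses true simultaneously.

The formula is UNSAT (unsatisfiable).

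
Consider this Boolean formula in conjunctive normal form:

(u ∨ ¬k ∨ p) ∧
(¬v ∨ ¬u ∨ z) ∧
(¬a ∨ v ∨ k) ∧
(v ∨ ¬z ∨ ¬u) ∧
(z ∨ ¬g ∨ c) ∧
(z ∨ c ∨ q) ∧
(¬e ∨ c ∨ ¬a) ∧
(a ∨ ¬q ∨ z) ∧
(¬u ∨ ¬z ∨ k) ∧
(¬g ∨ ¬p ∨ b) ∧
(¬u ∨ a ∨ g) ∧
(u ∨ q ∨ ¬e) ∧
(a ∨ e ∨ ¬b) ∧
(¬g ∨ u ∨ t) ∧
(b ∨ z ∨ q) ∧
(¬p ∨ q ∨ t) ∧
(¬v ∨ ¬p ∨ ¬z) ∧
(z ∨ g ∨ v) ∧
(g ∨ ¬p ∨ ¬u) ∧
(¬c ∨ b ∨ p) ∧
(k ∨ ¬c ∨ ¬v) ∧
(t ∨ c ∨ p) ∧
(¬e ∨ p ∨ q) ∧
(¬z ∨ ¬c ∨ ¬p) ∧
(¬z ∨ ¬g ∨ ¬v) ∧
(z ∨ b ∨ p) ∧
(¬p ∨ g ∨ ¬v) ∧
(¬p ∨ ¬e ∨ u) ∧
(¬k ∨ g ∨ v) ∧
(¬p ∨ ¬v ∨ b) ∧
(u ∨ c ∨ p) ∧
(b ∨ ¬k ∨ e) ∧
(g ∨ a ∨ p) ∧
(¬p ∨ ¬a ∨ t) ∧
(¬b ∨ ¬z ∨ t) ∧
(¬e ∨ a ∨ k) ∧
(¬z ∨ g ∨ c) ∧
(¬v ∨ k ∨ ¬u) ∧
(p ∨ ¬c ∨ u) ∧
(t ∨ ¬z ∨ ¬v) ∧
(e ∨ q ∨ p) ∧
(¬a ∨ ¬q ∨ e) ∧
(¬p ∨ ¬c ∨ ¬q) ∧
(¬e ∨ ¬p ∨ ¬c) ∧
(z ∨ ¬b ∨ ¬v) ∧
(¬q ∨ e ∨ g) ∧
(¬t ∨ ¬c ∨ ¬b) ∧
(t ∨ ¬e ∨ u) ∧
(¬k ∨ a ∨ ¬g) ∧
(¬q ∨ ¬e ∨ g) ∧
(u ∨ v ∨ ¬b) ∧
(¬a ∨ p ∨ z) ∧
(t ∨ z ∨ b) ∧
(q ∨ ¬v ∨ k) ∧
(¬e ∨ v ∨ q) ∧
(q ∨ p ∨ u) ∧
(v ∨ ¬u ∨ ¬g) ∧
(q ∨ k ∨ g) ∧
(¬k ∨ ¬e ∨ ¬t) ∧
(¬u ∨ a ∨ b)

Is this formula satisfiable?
No

No, the formula is not satisfiable.

No assignment of truth values to the variables can make all 60 clauses true simultaneously.

The formula is UNSAT (unsatisfiable).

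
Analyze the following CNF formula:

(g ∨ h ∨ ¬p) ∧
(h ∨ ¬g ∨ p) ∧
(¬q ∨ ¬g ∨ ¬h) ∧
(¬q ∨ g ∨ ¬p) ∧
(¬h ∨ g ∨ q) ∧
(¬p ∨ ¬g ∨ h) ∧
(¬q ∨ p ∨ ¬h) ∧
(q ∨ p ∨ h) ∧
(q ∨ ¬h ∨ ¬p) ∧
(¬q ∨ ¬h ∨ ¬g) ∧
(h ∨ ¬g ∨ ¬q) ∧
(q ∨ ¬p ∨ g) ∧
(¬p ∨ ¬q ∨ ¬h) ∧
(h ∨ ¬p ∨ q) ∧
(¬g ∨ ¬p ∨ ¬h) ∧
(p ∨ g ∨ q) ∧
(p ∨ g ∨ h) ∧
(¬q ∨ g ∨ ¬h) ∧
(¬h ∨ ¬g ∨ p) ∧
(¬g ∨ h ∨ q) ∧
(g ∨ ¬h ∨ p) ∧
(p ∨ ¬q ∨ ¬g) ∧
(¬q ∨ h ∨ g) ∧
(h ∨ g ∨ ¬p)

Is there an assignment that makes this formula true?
No

No, the formula is not satisfiable.

No assignment of truth values to the variables can make all 24 clauses true simultaneously.

The formula is UNSAT (unsatisfiable).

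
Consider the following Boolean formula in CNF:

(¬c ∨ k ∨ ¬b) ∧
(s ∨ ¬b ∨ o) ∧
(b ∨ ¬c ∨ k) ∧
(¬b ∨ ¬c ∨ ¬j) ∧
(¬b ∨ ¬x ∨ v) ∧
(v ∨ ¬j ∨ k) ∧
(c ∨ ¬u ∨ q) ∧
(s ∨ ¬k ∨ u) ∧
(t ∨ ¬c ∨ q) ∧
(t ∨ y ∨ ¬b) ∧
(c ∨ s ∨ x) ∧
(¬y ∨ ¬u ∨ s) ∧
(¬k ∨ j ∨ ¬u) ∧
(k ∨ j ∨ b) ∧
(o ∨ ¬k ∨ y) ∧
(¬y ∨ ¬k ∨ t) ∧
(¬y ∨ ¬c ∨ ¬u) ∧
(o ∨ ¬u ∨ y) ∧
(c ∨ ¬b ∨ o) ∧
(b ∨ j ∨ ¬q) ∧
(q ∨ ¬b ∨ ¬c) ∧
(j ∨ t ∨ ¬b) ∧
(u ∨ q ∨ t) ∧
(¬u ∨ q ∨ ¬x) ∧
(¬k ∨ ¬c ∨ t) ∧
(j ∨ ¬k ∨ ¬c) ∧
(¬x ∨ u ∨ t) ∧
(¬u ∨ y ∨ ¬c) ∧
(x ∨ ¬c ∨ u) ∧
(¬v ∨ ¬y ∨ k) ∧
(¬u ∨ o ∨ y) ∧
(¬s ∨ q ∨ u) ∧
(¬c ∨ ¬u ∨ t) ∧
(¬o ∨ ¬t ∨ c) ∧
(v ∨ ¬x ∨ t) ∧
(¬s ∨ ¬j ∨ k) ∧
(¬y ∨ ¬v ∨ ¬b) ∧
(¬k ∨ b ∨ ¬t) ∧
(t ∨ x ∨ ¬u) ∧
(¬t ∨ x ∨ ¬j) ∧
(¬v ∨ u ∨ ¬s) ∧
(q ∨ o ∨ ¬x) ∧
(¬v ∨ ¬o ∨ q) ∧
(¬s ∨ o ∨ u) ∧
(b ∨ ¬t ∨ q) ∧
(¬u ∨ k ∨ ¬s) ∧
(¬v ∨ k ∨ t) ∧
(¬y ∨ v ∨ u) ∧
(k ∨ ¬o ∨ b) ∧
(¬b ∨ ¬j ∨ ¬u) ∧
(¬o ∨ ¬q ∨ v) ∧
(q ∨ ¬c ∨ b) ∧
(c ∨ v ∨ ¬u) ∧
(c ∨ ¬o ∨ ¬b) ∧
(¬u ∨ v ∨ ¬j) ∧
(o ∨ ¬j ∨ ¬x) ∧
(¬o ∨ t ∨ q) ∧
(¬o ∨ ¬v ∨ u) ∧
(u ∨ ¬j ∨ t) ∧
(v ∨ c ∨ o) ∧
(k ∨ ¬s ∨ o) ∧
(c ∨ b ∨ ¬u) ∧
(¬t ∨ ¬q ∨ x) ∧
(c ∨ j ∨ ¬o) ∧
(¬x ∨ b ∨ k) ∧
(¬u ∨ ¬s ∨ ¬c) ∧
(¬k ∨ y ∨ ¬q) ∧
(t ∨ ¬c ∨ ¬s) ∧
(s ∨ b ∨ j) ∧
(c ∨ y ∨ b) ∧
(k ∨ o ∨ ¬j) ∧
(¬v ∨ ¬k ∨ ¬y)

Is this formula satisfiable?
No

No, the formula is not satisfiable.

No assignment of truth values to the variables can make all 72 clauses true simultaneously.

The formula is UNSAT (unsatisfiable).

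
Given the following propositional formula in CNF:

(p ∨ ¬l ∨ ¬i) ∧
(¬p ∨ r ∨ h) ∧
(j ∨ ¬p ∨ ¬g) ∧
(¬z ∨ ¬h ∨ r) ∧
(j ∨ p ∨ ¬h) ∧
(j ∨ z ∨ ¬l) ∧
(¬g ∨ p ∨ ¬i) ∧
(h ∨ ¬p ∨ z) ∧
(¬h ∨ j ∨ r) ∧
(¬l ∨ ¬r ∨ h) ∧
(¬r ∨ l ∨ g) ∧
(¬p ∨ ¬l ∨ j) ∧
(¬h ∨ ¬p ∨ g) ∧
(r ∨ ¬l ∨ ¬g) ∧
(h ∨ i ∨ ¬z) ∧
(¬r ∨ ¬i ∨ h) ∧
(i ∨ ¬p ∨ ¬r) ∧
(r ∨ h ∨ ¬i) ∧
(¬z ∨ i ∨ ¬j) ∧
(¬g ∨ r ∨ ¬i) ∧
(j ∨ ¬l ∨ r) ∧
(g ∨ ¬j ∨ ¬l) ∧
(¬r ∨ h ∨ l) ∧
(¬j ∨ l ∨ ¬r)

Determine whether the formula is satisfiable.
Yes

Yes, the formula is satisfiable.

One satisfying assignment is: z=False, j=False, g=False, l=False, i=False, h=False, p=False, r=False

Verification: With this assignment, all 24 clauses evaluate to true.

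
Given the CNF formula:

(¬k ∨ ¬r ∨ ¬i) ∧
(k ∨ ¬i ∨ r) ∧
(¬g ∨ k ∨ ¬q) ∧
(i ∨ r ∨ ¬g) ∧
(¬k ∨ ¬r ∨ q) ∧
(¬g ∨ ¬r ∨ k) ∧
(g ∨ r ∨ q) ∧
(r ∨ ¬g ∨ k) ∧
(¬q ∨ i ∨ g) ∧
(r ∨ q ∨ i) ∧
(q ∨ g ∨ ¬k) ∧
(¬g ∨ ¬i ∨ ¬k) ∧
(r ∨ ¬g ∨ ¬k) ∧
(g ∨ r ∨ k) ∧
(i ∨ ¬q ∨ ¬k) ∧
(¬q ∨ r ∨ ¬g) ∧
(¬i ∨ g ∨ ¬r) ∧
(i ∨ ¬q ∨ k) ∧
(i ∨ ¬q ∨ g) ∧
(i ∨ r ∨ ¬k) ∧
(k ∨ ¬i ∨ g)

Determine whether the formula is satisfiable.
Yes

Yes, the formula is satisfiable.

One satisfying assignment is: k=True, i=True, g=False, q=True, r=False

Verification: With this assignment, all 21 clauses evaluate to true.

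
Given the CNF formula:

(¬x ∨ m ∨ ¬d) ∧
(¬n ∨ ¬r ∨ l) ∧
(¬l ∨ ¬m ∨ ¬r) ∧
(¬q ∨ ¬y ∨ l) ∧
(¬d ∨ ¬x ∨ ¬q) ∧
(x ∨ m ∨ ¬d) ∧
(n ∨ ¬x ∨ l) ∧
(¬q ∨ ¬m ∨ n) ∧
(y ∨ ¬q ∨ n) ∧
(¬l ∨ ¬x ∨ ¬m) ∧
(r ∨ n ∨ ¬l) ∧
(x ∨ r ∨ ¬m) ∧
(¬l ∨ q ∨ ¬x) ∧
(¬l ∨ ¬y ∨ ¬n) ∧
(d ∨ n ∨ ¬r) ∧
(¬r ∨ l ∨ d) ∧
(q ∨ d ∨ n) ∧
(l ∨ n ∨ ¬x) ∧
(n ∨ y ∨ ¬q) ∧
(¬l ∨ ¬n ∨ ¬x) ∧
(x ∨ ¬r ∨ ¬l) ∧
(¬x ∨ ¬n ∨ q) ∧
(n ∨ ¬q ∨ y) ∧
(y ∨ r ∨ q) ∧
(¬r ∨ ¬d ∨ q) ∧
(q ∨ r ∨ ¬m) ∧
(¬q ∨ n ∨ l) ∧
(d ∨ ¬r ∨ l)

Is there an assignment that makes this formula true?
Yes

Yes, the formula is satisfiable.

One satisfying assignment is: l=False, x=False, r=False, y=True, n=True, d=False, m=False, q=False

Verification: With this assignment, all 28 clauses evaluate to true.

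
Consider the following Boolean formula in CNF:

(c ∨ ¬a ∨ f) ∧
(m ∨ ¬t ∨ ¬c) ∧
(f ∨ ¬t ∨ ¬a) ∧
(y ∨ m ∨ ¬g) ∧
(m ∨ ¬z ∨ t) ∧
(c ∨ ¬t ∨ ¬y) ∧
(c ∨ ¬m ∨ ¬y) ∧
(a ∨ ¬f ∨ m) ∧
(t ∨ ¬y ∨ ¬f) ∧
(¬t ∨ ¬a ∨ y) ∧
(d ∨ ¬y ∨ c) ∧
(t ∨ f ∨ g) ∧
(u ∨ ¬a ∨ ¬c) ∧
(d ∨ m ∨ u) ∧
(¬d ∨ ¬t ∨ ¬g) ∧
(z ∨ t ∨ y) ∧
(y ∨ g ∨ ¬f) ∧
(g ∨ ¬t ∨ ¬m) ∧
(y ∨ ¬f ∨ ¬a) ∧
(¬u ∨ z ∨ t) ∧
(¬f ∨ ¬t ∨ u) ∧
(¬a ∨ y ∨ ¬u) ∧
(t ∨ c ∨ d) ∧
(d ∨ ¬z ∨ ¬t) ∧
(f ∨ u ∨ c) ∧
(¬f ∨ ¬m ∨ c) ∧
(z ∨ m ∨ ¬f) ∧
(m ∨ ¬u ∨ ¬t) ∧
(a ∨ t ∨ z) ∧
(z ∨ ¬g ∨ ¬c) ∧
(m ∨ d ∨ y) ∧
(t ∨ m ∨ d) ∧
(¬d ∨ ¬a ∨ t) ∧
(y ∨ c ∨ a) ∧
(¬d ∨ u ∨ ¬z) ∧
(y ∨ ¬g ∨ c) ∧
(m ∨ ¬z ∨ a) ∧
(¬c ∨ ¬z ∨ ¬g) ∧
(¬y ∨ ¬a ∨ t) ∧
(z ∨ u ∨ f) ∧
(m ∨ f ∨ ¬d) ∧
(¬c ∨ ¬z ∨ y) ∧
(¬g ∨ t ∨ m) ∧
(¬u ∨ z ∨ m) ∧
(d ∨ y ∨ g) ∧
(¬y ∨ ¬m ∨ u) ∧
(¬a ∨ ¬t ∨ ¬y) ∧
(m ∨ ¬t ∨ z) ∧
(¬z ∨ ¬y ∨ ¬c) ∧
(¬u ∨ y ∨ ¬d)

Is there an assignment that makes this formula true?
No

No, the formula is not satisfiable.

No assignment of truth values to the variables can make all 50 clauses true simultaneously.

The formula is UNSAT (unsatisfiable).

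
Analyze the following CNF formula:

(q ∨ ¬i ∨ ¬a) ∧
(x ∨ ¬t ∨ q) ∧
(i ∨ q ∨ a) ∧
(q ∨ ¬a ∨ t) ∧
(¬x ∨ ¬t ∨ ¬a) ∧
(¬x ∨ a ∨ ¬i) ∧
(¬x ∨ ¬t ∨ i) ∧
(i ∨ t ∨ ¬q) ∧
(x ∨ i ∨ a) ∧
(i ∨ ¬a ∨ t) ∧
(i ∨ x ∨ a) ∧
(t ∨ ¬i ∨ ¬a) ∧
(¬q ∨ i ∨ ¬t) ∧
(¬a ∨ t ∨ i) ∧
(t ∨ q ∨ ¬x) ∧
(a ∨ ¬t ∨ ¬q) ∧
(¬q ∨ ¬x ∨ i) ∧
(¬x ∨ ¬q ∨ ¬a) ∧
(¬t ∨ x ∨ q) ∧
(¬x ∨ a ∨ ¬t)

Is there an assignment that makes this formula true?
Yes

Yes, the formula is satisfiable.

One satisfying assignment is: q=False, a=False, x=False, i=True, t=False

Verification: With this assignment, all 20 clauses evaluate to true.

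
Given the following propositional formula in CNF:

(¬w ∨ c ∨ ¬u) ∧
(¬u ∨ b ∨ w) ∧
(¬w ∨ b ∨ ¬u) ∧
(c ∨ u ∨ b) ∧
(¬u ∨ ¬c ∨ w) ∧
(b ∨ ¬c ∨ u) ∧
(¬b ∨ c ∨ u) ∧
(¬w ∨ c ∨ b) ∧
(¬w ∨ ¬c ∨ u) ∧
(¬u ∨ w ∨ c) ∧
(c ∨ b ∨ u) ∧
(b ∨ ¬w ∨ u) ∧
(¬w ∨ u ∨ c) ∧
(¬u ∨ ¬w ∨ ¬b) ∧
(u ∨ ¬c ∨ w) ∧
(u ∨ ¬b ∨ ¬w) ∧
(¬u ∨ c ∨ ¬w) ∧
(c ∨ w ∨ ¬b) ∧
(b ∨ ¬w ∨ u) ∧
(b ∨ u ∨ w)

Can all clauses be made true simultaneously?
No

No, the formula is not satisfiable.

No assignment of truth values to the variables can make all 20 clauses true simultaneously.

The formula is UNSAT (unsatisfiable).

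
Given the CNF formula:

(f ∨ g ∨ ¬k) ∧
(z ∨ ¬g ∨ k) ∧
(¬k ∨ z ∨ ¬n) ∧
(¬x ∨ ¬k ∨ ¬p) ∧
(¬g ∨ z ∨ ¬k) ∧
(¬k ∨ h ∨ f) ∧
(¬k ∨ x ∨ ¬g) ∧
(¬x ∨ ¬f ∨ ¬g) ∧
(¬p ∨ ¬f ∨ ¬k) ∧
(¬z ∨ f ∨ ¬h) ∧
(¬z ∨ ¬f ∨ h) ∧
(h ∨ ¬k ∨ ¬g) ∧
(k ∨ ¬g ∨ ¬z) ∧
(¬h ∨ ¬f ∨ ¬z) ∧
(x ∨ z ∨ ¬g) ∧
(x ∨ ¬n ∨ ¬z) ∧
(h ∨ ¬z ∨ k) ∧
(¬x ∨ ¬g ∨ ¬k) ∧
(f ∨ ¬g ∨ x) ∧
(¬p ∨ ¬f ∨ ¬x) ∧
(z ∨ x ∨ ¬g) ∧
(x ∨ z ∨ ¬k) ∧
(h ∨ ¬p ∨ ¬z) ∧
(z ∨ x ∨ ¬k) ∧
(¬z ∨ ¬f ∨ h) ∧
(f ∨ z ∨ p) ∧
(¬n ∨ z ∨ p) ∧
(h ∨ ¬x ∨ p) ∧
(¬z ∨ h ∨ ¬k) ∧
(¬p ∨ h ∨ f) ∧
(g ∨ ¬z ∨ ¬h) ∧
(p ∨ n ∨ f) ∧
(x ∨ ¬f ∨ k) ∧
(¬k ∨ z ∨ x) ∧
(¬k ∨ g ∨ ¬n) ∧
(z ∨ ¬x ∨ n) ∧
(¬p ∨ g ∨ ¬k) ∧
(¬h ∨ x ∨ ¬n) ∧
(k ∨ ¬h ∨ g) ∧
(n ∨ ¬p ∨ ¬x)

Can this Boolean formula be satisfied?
No

No, the formula is not satisfiable.

No assignment of truth values to the variables can make all 40 clauses true simultaneously.

The formula is UNSAT (unsatisfiable).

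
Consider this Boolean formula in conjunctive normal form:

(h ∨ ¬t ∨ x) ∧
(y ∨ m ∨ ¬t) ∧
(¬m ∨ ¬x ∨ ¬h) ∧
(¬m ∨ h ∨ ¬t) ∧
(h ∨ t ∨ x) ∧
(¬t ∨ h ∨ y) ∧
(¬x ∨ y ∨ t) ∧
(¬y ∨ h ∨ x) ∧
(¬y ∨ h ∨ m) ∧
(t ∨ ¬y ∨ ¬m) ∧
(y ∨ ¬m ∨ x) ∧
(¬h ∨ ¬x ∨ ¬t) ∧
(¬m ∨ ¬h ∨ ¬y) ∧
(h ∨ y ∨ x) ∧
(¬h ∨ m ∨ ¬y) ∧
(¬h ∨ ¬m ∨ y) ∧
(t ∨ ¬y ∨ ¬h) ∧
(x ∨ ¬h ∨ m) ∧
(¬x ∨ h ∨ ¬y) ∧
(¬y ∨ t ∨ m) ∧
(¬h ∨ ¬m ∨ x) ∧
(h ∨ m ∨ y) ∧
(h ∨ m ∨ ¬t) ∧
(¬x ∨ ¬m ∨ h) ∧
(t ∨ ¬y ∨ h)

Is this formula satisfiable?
No

No, the formula is not satisfiable.

No assignment of truth values to the variables can make all 25 clauses true simultaneously.

The formula is UNSAT (unsatisfiable).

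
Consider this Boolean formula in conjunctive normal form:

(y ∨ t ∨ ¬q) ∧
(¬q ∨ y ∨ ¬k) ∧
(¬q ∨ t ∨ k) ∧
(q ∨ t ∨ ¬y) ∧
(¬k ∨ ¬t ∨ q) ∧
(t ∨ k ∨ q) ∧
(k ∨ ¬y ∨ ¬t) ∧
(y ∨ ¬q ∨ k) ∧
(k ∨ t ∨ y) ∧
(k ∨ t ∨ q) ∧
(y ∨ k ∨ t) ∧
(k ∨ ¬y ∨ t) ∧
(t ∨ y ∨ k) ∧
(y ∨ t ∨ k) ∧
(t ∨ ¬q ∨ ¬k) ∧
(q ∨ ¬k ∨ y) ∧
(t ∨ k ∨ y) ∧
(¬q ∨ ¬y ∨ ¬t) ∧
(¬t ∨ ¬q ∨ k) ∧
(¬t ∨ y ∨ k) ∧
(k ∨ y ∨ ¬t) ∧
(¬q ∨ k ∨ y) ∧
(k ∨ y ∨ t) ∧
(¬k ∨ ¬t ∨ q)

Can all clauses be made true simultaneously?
No

No, the formula is not satisfiable.

No assignment of truth values to the variables can make all 24 clauses true simultaneously.

The formula is UNSAT (unsatisfiable).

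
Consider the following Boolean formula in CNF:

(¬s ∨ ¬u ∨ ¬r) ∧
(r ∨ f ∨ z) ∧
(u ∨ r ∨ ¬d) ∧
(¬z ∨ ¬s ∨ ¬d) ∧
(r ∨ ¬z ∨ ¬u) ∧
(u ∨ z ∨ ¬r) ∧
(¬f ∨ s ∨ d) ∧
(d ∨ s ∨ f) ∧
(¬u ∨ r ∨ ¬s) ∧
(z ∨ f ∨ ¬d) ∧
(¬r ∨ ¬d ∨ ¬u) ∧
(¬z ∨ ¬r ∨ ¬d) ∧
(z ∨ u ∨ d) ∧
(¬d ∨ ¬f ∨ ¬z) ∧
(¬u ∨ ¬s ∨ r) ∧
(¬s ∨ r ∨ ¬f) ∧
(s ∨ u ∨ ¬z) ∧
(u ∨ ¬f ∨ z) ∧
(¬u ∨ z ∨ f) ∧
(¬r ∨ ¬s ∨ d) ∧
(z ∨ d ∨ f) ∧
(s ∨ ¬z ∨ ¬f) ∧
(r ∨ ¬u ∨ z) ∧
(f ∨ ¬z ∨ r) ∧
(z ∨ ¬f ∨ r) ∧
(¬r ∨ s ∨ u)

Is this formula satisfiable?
No

No, the formula is not satisfiable.

No assignment of truth values to the variables can make all 26 clauses true simultaneously.

The formula is UNSAT (unsatisfiable).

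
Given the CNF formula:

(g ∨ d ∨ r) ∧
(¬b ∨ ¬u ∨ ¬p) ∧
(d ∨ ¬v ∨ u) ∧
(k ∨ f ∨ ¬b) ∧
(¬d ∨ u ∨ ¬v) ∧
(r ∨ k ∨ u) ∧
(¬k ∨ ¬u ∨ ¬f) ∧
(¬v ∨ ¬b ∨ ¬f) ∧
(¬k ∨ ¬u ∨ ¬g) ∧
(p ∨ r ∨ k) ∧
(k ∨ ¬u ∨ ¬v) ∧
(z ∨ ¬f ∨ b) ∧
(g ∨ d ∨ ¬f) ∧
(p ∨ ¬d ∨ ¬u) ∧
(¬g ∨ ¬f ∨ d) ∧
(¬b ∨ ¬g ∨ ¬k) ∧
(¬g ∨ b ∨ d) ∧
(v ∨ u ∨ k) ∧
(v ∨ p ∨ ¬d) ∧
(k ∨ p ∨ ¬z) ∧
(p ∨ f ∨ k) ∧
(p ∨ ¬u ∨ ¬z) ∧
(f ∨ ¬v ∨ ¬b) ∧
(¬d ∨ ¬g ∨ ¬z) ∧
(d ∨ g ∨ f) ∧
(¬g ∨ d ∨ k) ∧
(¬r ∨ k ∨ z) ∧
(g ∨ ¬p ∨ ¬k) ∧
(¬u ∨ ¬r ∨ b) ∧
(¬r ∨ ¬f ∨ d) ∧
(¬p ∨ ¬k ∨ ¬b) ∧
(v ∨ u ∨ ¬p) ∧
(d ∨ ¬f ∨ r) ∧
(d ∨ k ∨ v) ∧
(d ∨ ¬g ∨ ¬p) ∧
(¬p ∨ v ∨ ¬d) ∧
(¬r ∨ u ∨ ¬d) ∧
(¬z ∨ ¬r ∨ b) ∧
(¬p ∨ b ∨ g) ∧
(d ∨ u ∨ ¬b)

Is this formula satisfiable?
No

No, the formula is not satisfiable.

No assignment of truth values to the variables can make all 40 clauses true simultaneously.

The formula is UNSAT (unsatisfiable).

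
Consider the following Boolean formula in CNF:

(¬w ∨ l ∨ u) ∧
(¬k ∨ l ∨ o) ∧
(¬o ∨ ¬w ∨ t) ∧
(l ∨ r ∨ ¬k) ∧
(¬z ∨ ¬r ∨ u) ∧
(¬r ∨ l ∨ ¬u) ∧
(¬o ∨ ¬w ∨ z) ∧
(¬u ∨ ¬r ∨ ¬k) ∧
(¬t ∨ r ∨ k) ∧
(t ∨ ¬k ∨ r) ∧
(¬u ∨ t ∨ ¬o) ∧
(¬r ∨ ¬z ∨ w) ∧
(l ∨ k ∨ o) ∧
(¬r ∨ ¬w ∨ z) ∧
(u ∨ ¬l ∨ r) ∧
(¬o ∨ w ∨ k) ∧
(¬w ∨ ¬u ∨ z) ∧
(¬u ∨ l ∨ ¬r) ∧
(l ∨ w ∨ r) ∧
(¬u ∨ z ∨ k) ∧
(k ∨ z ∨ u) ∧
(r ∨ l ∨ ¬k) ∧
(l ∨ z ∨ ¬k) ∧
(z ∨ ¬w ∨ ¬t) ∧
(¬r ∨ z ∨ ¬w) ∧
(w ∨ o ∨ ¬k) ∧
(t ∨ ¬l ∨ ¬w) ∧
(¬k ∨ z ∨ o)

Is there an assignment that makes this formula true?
Yes

Yes, the formula is satisfiable.

One satisfying assignment is: u=False, o=True, z=False, k=True, t=False, w=False, l=True, r=True

Verification: With this assignment, all 28 clauses evaluate to true.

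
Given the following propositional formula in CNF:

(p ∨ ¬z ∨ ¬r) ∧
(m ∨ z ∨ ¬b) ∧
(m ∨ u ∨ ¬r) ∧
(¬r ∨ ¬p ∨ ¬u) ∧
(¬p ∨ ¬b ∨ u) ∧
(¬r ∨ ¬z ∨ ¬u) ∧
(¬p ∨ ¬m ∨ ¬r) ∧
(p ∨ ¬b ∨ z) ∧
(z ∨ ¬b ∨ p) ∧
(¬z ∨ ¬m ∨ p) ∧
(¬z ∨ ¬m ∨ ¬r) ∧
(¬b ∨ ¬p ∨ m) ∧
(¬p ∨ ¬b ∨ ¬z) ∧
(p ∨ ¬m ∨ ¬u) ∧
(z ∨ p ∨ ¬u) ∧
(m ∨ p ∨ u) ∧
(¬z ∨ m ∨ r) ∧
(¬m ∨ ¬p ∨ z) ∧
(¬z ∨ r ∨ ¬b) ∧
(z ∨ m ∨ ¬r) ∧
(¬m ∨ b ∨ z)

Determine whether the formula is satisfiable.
Yes

Yes, the formula is satisfiable.

One satisfying assignment is: p=True, r=False, u=False, z=False, m=False, b=False

Verification: With this assignment, all 21 clauses evaluate to true.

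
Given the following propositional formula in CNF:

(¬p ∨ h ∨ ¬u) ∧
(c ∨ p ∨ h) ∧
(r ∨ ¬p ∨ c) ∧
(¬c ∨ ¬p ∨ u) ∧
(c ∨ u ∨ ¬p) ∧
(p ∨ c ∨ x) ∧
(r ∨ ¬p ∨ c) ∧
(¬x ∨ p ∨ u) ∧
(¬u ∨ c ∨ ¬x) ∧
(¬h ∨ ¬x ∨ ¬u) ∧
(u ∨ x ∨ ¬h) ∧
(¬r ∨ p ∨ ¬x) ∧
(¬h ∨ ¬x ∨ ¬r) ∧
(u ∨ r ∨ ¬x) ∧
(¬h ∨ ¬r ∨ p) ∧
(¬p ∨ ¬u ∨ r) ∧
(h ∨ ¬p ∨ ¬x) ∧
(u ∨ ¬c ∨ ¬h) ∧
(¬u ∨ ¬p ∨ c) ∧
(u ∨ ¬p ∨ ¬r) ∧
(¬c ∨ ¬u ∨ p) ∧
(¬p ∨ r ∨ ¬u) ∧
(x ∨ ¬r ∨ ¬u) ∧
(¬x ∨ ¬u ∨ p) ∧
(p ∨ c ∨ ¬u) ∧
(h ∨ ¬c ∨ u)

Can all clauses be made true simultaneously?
No

No, the formula is not satisfiable.

No assignment of truth values to the variables can make all 26 clauses true simultaneously.

The formula is UNSAT (unsatisfiable).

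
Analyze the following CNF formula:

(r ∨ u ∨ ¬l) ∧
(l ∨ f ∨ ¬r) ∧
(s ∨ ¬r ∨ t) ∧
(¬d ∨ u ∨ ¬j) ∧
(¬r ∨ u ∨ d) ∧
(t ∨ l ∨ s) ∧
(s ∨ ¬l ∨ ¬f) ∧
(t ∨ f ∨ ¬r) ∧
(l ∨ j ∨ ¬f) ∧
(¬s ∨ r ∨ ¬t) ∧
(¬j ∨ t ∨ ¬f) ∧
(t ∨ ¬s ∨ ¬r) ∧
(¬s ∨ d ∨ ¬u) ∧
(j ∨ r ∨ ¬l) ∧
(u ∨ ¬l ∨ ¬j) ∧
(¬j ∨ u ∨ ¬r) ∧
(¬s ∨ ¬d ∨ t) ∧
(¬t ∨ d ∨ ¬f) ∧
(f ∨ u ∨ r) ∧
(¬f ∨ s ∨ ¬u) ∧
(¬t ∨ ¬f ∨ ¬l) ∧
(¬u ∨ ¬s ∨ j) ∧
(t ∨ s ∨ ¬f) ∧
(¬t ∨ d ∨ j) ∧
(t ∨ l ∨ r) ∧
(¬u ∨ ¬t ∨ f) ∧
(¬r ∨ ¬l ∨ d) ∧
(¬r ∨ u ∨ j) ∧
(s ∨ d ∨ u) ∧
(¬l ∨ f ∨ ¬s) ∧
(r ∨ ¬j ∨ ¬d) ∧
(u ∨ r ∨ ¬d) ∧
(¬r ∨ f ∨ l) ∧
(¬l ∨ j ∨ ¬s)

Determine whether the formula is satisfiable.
Yes

Yes, the formula is satisfiable.

One satisfying assignment is: l=True, d=False, s=False, r=False, j=True, u=True, f=False, t=False

Verification: With this assignment, all 34 clauses evaluate to true.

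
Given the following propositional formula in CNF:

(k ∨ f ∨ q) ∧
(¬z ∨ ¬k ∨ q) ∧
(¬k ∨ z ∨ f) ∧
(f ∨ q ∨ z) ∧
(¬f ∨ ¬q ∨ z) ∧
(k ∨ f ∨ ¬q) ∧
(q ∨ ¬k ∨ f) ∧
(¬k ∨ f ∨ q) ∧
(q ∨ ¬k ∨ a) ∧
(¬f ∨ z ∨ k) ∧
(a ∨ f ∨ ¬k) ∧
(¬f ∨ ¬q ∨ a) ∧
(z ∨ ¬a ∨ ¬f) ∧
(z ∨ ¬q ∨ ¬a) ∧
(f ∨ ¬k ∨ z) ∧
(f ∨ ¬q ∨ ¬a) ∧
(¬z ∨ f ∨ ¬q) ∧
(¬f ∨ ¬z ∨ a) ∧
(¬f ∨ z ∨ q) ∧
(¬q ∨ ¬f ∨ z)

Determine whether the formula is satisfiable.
Yes

Yes, the formula is satisfiable.

One satisfying assignment is: z=True, k=False, q=False, a=True, f=True

Verification: With this assignment, all 20 clauses evaluate to true.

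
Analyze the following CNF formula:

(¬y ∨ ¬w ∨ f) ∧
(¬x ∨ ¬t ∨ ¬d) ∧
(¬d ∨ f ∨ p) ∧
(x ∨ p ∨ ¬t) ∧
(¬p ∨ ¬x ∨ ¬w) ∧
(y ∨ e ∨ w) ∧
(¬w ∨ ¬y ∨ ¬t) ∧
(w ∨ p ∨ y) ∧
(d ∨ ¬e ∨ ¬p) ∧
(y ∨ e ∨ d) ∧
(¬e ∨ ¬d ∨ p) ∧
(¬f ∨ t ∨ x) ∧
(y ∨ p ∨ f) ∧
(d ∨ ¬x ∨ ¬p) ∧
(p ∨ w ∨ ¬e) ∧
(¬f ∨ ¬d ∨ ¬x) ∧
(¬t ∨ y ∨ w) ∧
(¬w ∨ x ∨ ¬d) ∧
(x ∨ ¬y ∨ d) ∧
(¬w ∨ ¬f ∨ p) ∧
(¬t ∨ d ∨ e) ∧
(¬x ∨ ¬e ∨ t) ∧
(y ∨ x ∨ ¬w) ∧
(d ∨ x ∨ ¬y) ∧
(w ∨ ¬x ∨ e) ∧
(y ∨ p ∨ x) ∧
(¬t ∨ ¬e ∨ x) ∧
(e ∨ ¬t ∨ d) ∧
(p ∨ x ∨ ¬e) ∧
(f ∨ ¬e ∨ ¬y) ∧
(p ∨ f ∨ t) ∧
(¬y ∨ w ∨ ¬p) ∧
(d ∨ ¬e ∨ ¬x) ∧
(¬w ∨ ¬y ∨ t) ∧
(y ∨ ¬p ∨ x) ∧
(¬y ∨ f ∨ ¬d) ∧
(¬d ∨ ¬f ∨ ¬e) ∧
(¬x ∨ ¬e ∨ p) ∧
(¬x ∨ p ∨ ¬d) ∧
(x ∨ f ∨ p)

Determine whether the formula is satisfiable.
No

No, the formula is not satisfiable.

No assignment of truth values to the variables can make all 40 clauses true simultaneously.

The formula is UNSAT (unsatisfiable).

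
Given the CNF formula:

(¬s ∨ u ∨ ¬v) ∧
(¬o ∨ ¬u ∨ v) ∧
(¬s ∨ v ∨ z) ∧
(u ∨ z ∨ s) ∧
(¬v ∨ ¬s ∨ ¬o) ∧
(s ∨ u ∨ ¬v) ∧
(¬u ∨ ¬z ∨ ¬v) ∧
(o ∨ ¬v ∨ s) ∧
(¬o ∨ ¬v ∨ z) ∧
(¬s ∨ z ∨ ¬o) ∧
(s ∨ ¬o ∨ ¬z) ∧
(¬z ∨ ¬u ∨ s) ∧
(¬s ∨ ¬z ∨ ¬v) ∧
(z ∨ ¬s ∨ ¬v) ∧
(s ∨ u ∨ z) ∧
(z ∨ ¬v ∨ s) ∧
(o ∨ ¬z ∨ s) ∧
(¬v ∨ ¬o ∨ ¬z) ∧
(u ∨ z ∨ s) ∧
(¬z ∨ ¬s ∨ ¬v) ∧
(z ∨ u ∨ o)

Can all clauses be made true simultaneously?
Yes

Yes, the formula is satisfiable.

One satisfying assignment is: v=False, s=False, u=True, z=False, o=False

Verification: With this assignment, all 21 clauses evaluate to true.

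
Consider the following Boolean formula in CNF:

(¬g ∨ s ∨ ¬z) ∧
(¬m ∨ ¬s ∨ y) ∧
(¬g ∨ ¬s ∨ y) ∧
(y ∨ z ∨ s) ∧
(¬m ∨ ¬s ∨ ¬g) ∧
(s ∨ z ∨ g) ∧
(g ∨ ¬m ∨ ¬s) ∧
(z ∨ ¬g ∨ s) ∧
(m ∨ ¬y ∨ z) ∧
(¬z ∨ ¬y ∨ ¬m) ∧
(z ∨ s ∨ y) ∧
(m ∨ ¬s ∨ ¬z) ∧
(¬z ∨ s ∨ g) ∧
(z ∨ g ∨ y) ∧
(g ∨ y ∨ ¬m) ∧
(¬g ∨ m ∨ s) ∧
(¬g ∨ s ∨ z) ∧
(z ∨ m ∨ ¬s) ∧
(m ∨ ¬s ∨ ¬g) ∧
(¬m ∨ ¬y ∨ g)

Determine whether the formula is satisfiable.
No

No, the formula is not satisfiable.

No assignment of truth values to the variables can make all 20 clauses true simultaneously.

The formula is UNSAT (unsatisfiable).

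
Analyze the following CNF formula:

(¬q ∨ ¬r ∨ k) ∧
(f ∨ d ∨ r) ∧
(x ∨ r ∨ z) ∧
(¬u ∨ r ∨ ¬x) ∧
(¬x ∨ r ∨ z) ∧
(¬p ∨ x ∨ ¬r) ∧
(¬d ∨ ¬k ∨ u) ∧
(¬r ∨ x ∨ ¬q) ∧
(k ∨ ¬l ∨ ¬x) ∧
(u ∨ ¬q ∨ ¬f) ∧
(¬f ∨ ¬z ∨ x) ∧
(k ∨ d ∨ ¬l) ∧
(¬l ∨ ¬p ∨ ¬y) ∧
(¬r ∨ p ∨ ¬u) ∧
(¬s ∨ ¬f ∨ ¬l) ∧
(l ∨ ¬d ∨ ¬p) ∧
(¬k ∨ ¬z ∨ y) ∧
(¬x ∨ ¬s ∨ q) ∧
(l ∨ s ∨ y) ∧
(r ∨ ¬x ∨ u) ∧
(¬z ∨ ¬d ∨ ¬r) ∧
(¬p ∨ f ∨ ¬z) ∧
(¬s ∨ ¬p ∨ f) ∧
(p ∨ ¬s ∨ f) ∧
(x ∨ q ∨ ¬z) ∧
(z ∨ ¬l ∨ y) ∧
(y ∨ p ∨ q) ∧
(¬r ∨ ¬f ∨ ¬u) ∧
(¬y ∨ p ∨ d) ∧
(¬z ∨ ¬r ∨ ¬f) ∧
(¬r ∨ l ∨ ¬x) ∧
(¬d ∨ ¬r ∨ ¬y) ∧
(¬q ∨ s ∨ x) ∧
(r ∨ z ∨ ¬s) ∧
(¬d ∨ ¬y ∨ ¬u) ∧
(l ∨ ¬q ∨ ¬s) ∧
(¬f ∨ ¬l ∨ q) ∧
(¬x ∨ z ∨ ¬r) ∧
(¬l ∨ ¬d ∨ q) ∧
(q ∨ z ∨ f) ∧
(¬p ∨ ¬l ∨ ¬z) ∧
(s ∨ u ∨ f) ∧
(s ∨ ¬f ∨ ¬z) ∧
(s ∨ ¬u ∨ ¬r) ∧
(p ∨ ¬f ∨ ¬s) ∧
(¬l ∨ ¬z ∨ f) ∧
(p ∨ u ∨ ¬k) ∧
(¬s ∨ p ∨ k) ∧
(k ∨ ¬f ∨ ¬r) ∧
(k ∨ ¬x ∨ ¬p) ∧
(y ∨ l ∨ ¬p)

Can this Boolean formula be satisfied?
No

No, the formula is not satisfiable.

No assignment of truth values to the variables can make all 51 clauses true simultaneously.

The formula is UNSAT (unsatisfiable).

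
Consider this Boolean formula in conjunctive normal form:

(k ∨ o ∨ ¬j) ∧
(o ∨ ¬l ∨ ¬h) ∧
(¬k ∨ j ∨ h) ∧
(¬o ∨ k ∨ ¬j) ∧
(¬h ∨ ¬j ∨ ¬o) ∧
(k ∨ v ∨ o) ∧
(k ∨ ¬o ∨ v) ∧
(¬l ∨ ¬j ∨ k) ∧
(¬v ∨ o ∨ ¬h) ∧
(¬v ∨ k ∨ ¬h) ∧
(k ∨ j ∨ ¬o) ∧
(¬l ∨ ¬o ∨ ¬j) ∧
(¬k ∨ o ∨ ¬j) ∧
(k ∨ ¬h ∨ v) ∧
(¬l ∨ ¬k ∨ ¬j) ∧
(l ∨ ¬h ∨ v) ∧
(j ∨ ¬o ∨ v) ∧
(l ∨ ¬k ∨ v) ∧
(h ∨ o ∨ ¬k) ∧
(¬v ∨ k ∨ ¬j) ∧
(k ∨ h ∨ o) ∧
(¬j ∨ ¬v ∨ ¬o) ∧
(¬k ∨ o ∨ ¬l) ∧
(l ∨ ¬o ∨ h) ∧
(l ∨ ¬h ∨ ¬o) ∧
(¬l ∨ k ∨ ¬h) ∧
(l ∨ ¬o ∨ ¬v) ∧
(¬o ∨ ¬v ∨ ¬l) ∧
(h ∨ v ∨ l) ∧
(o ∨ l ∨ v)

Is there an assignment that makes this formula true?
No

No, the formula is not satisfiable.

No assignment of truth values to the variables can make all 30 clauses true simultaneously.

The formula is UNSAT (unsatisfiable).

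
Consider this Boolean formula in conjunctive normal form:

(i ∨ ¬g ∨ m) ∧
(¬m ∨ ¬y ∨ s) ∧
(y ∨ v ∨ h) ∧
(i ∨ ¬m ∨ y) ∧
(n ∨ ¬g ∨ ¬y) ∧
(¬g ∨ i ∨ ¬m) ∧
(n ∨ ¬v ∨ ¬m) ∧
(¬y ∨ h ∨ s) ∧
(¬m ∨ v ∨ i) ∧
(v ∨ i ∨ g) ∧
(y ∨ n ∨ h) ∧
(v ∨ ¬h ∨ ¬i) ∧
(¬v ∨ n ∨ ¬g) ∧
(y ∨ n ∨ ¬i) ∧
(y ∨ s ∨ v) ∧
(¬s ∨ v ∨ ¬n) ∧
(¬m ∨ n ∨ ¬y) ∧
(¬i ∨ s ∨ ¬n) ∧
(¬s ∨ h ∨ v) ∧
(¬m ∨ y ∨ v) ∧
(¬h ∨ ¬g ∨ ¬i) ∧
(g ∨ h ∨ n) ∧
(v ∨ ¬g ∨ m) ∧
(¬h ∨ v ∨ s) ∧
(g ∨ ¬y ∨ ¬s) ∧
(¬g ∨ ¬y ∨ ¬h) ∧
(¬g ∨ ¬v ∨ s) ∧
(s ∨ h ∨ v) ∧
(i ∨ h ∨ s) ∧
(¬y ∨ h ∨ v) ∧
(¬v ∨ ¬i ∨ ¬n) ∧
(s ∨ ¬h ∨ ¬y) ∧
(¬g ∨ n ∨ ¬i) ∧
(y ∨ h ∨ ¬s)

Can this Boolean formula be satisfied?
Yes

Yes, the formula is satisfiable.

One satisfying assignment is: n=True, i=False, m=False, v=True, g=False, s=False, y=False, h=True

Verification: With this assignment, all 34 clauses evaluate to true.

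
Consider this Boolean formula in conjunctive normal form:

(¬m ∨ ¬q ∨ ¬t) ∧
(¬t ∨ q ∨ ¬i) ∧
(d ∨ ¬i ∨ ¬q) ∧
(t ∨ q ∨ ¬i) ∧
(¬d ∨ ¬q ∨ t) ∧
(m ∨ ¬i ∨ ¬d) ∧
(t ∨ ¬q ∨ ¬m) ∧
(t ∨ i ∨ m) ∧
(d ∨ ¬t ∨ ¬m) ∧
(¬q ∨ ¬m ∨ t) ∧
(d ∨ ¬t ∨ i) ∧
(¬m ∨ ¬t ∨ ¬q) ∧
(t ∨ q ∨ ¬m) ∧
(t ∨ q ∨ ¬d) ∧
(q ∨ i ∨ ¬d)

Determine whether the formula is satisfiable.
Yes

Yes, the formula is satisfiable.

One satisfying assignment is: q=True, d=True, t=True, m=False, i=False

Verification: With this assignment, all 15 clauses evaluate to true.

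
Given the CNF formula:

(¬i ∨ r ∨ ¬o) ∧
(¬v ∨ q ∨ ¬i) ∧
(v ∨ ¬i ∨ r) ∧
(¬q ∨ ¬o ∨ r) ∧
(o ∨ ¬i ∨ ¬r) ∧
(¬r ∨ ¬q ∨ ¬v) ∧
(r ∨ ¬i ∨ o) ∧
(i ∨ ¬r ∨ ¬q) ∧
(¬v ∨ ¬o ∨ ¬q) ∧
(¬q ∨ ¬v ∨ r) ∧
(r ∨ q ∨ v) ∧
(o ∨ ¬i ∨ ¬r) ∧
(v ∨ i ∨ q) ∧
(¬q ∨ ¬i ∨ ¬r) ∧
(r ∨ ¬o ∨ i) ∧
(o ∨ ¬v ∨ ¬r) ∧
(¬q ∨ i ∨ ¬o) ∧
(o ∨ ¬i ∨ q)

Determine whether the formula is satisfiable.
Yes

Yes, the formula is satisfiable.

One satisfying assignment is: o=False, q=False, i=False, v=True, r=False

Verification: With this assignment, all 18 clauses evaluate to true.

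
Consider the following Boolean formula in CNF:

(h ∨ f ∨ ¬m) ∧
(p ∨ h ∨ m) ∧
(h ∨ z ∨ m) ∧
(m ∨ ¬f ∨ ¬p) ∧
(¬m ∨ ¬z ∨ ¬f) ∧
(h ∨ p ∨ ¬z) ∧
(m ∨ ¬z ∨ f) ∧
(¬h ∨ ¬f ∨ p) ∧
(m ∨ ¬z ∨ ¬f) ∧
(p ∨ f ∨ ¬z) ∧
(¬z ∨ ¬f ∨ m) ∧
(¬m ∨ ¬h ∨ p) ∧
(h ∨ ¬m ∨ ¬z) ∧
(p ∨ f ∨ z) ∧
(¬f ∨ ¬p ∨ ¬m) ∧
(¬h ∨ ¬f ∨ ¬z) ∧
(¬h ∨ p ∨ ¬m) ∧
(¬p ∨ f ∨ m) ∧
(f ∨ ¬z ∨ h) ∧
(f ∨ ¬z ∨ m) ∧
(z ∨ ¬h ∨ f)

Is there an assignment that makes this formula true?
Yes

Yes, the formula is satisfiable.

One satisfying assignment is: f=False, m=True, z=True, p=True, h=True

Verification: With this assignment, all 21 clauses evaluate to true.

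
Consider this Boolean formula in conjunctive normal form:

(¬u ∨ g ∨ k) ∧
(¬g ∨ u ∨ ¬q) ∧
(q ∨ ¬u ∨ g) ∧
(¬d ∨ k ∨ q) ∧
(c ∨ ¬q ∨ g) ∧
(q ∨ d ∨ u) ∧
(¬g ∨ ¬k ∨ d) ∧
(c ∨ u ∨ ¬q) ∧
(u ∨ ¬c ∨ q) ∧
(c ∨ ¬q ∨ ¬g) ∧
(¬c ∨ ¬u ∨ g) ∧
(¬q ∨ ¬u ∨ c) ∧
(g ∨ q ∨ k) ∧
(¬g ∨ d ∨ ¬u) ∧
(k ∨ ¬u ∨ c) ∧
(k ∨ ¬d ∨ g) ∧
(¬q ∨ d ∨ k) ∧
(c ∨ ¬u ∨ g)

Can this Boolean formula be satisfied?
Yes

Yes, the formula is satisfiable.

One satisfying assignment is: c=True, g=False, u=False, k=True, q=True, d=False

Verification: With this assignment, all 18 clauses evaluate to true.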